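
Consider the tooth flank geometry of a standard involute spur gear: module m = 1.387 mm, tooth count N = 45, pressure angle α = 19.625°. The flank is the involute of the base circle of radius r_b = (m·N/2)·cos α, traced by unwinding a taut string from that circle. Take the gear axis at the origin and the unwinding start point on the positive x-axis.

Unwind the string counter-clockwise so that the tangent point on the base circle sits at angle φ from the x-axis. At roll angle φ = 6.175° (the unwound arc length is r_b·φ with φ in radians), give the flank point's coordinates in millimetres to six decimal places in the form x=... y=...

x=29.564905 y=0.012251

pitch radius r_p = m·N/2 = 1.387·45/2 = 31.207500
base radius r_b = r_p·cos α = 31.207500·cos 19.625° = 29.394687
roll angle φ = 6.175° = 0.10777408 rad
x = r_b·(cos φ + φ·sin φ) = 29.394687·(0.99419799 + 0.10777408·0.10756557) = 29.564905
y = r_b·(sin φ − φ·cos φ) = 29.394687·(0.10756557 − 0.10777408·0.99419799) = 0.012251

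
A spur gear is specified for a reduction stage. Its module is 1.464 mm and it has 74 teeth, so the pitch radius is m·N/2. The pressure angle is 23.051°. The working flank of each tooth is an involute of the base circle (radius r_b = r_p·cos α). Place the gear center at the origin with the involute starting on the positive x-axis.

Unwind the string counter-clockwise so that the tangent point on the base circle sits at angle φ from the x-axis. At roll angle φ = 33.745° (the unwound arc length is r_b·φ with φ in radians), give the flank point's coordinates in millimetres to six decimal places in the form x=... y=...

x=57.752379 y=3.277960

pitch radius r_p = m·N/2 = 1.464·74/2 = 54.168000
base radius r_b = r_p·cos α = 54.168000·cos 23.051° = 49.843048
roll angle φ = 33.745° = 0.58896136 rad
x = r_b·(cos φ + φ·sin φ) = 49.843048·(0.83151809 + 0.58896136·0.55549767) = 57.752379
y = r_b·(sin φ − φ·cos φ) = 49.843048·(0.55549767 − 0.58896136·0.83151809) = 3.277960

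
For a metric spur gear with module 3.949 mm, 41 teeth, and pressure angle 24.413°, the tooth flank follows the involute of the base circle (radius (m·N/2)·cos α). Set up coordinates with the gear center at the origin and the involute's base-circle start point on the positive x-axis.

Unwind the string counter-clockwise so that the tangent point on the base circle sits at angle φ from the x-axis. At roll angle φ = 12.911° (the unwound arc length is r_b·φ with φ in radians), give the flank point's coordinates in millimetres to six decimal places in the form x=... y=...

pitch radius r_p = m·N/2 = 3.949·41/2 = 80.954500
base radius r_b = r_p·cos α = 80.954500·cos 24.413° = 73.716351
roll angle φ = 12.911° = 0.22533946 rad
x = r_b·(cos φ + φ·sin φ) = 73.716351·(0.97471832 + 0.22533946·0.22343725) = 75.564239
y = r_b·(sin φ − φ·cos φ) = 73.716351·(0.22343725 − 0.22533946·0.97471832) = 0.279735

x=75.564239 y=0.279735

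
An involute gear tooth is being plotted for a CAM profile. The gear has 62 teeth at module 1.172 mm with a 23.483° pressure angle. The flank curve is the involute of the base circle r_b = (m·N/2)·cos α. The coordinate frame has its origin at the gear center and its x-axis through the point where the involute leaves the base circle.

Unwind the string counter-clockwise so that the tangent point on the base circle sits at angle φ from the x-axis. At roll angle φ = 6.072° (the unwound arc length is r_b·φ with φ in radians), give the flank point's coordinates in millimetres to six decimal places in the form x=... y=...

pitch radius r_p = m·N/2 = 1.172·62/2 = 36.332000
base radius r_b = r_p·cos α = 36.332000·cos 23.483° = 33.322924
roll angle φ = 6.072° = 0.10597639 rad
x = r_b·(cos φ + φ·sin φ) = 33.322924·(0.99438976 + 0.10597639·0.10577813) = 33.509523
y = r_b·(sin φ − φ·cos φ) = 33.322924·(0.10577813 − 0.10597639·0.99438976) = 0.013206

x=33.509523 y=0.013206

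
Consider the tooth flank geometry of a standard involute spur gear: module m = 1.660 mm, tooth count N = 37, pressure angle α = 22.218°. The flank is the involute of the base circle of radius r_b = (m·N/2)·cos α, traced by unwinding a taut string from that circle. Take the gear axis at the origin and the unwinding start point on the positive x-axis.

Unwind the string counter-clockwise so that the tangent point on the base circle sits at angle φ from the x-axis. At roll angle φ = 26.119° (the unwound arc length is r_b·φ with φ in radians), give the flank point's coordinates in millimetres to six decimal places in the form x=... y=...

x=31.232145 y=0.879231

pitch radius r_p = m·N/2 = 1.660·37/2 = 30.710000
base radius r_b = r_p·cos α = 30.710000·cos 22.218° = 28.429839
roll angle φ = 26.119° = 0.45586255 rad
x = r_b·(cos φ + φ·sin φ) = 28.429839·(0.89788164 + 0.45586255·0.44023694) = 31.232145
y = r_b·(sin φ − φ·cos φ) = 28.429839·(0.44023694 − 0.45586255·0.89788164) = 0.879231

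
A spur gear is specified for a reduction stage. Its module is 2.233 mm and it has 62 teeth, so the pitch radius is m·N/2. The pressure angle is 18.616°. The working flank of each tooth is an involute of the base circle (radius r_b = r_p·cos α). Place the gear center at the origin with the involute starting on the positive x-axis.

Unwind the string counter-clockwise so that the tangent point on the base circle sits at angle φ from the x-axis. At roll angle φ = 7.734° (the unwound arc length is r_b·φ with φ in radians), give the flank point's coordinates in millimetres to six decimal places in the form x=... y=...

x=66.196132 y=0.053684

pitch radius r_p = m·N/2 = 2.233·62/2 = 69.223000
base radius r_b = r_p·cos α = 69.223000·cos 18.616° = 65.601204
roll angle φ = 7.734° = 0.13498376 rad
x = r_b·(cos φ + φ·sin φ) = 65.601204·(0.99090352 + 0.13498376·0.13457422) = 66.196132
y = r_b·(sin φ − φ·cos φ) = 65.601204·(0.13457422 − 0.13498376·0.99090352) = 0.053684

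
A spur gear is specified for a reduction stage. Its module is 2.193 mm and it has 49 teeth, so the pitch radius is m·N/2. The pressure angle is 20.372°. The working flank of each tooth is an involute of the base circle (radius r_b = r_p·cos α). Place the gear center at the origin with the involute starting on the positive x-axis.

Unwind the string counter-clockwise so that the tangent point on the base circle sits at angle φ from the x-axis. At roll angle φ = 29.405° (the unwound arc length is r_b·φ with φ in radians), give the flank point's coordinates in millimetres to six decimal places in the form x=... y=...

x=56.570643 y=2.210274

pitch radius r_p = m·N/2 = 2.193·49/2 = 53.728500
base radius r_b = r_p·cos α = 53.728500·cos 20.372° = 50.367902
roll angle φ = 29.405° = 0.51321407 rad
x = r_b·(cos φ + φ·sin φ) = 50.367902·(0.87117097 + 0.51321407·0.49097978) = 56.570643
y = r_b·(sin φ − φ·cos φ) = 50.367902·(0.49097978 − 0.51321407·0.87117097) = 2.210274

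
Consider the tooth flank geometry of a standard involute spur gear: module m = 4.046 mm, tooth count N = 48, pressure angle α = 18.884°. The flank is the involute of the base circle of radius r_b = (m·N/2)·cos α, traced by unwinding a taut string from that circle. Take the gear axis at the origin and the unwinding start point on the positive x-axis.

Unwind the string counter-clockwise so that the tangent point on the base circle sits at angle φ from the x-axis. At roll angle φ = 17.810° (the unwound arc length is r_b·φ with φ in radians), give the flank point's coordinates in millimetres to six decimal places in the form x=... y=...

x=96.209563 y=0.910981

pitch radius r_p = m·N/2 = 4.046·48/2 = 97.104000
base radius r_b = r_p·cos α = 97.104000·cos 18.884° = 91.877453
roll angle φ = 17.810° = 0.31084314 rad
x = r_b·(cos φ + φ·sin φ) = 91.877453·(0.95207602 + 0.31084314·0.30586148) = 96.209563
y = r_b·(sin φ − φ·cos φ) = 91.877453·(0.30586148 − 0.31084314·0.95207602) = 0.910981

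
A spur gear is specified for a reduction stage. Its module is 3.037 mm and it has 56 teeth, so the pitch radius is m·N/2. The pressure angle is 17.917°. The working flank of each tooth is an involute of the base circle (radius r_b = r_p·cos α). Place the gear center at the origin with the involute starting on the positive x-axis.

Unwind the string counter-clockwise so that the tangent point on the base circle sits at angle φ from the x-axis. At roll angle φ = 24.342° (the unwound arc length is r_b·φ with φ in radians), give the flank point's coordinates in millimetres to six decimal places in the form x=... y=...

x=87.887954 y=2.031110

pitch radius r_p = m·N/2 = 3.037·56/2 = 85.036000
base radius r_b = r_p·cos α = 85.036000·cos 17.917° = 80.912023
roll angle φ = 24.342° = 0.42484805 rad
x = r_b·(cos φ + φ·sin φ) = 80.912023·(0.91110138 + 0.42484805·0.41218234) = 87.887954
y = r_b·(sin φ − φ·cos φ) = 80.912023·(0.41218234 − 0.42484805·0.91110138) = 2.031110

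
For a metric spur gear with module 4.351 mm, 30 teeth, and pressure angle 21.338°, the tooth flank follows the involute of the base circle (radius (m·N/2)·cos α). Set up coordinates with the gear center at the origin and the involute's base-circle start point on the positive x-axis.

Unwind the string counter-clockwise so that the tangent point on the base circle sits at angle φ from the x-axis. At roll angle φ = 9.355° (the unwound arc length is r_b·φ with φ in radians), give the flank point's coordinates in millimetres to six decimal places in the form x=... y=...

pitch radius r_p = m·N/2 = 4.351·30/2 = 65.265000
base radius r_b = r_p·cos α = 65.265000·cos 21.338° = 60.791091
roll angle φ = 9.355° = 0.16327555 rad
x = r_b·(cos φ + φ·sin φ) = 60.791091·(0.98670013 + 0.16327555·0.16255106) = 61.596011
y = r_b·(sin φ − φ·cos φ) = 60.791091·(0.16255106 − 0.16327555·0.98670013) = 0.087968

x=61.596011 y=0.087968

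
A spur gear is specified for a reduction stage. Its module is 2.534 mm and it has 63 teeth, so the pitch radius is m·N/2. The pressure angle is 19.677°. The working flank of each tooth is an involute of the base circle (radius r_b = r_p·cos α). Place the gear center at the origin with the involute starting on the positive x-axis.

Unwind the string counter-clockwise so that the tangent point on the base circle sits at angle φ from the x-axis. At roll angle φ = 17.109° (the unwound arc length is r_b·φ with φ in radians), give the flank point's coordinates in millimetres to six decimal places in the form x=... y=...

pitch radius r_p = m·N/2 = 2.534·63/2 = 79.821000
base radius r_b = r_p·cos α = 79.821000·cos 19.677° = 75.159916
roll angle φ = 17.109° = 0.29860838 rad
x = r_b·(cos φ + φ·sin φ) = 75.159916·(0.95574682 + 0.29860838·0.29419046) = 78.436478
y = r_b·(sin φ − φ·cos φ) = 75.159916·(0.29419046 − 0.29860838·0.95574682) = 0.661140

x=78.436478 y=0.661140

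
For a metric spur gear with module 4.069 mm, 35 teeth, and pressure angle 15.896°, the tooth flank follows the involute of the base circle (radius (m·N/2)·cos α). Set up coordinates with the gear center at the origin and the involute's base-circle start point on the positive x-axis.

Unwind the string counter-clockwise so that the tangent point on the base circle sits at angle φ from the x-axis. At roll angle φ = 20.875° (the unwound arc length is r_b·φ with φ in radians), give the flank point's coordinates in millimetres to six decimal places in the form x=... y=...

x=72.880206 y=1.089449

pitch radius r_p = m·N/2 = 4.069·35/2 = 71.207500
base radius r_b = r_p·cos α = 71.207500·cos 15.896° = 68.484556
roll angle φ = 20.875° = 0.36433748 rad
x = r_b·(cos φ + φ·sin φ) = 68.484556·(0.93436004 + 0.36433748·0.35633034) = 72.880206
y = r_b·(sin φ − φ·cos φ) = 68.484556·(0.35633034 − 0.36433748·0.93436004) = 1.089449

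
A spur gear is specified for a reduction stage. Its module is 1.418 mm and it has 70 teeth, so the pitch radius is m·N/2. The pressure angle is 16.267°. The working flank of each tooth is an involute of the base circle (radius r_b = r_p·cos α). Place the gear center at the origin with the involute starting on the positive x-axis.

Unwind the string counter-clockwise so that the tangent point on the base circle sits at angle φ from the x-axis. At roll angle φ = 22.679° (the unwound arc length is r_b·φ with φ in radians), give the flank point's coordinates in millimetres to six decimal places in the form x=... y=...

x=51.230499 y=0.969535

pitch radius r_p = m·N/2 = 1.418·70/2 = 49.630000
base radius r_b = r_p·cos α = 49.630000·cos 16.267° = 47.643152
roll angle φ = 22.679° = 0.39582322 rad
x = r_b·(cos φ + φ·sin φ) = 47.643152·(0.92267947 + 0.39582322·0.38556789) = 51.230499
y = r_b·(sin φ − φ·cos φ) = 47.643152·(0.38556789 − 0.39582322·0.92267947) = 0.969535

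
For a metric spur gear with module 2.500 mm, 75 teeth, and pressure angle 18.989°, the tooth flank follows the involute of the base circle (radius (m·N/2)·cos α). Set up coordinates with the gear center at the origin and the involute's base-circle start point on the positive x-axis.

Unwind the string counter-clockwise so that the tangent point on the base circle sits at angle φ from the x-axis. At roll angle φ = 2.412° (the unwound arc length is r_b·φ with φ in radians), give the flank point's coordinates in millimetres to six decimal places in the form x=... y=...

x=88.726740 y=0.002204

pitch radius r_p = m·N/2 = 2.500·75/2 = 93.750000
base radius r_b = r_p·cos α = 93.750000·cos 18.989° = 88.648225
roll angle φ = 2.412° = 0.04209734 rad
x = r_b·(cos φ + φ·sin φ) = 88.648225·(0.99911404 + 0.04209734·0.04208491) = 88.726740
y = r_b·(sin φ − φ·cos φ) = 88.648225·(0.04208491 − 0.04209734·0.99911404) = 0.002204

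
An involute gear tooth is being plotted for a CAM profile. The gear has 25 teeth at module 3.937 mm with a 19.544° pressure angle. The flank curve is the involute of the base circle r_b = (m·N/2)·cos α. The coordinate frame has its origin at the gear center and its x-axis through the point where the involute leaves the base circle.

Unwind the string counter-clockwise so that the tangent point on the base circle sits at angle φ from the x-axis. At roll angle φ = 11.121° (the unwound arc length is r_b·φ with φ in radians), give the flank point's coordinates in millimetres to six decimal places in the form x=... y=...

pitch radius r_p = m·N/2 = 3.937·25/2 = 49.212500
base radius r_b = r_p·cos α = 49.212500·cos 19.544° = 46.377115
roll angle φ = 11.121° = 0.19409807 rad
x = r_b·(cos φ + φ·sin φ) = 46.377115·(0.98122204 + 0.19409807·0.19288162) = 47.242512
y = r_b·(sin φ − φ·cos φ) = 46.377115·(0.19288162 − 0.19409807·0.98122204) = 0.112618

x=47.242512 y=0.112618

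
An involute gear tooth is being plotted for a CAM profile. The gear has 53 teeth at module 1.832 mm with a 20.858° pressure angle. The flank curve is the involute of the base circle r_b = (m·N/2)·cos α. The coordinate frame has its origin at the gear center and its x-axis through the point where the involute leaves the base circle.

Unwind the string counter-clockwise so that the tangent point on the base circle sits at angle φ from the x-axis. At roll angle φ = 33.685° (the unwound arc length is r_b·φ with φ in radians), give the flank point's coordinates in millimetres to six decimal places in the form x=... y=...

pitch radius r_p = m·N/2 = 1.832·53/2 = 48.548000
base radius r_b = r_p·cos α = 48.548000·cos 20.858° = 45.366442
roll angle φ = 33.685° = 0.58791416 rad
x = r_b·(cos φ + φ·sin φ) = 45.366442·(0.83209935 + 0.58791416·0.55462660) = 52.542151
y = r_b·(sin φ − φ·cos φ) = 45.366442·(0.55462660 − 0.58791416·0.83209935) = 2.968037

x=52.542151 y=2.968037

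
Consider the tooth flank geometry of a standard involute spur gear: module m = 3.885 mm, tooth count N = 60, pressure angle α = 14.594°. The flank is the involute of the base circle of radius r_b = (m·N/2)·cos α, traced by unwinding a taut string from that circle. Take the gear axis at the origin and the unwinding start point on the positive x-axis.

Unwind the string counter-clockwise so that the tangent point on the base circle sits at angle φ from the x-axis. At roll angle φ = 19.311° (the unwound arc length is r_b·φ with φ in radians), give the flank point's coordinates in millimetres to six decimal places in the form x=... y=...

pitch radius r_p = m·N/2 = 3.885·60/2 = 116.550000
base radius r_b = r_p·cos α = 116.550000·cos 14.594° = 112.789580
roll angle φ = 19.311° = 0.33704053 rad
x = r_b·(cos φ + φ·sin φ) = 112.789580·(0.94373748 + 0.33704053·0.33069558) = 119.015034
y = r_b·(sin φ − φ·cos φ) = 112.789580·(0.33069558 − 0.33704053·0.94373748) = 1.423156

x=119.015034 y=1.423156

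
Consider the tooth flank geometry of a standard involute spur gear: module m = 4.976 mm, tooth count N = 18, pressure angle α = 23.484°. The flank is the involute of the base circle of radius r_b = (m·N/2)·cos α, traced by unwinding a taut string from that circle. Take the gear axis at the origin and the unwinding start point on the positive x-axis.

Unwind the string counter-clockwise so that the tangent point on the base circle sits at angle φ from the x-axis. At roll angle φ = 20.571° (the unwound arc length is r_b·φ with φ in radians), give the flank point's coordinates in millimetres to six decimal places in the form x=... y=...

x=43.637235 y=0.625521

pitch radius r_p = m·N/2 = 4.976·18/2 = 44.784000
base radius r_b = r_p·cos α = 44.784000·cos 23.484° = 41.074604
roll angle φ = 20.571° = 0.35903168 rad
x = r_b·(cos φ + φ·sin φ) = 41.074604·(0.93623750 + 0.35903168·0.35136782) = 43.637235
y = r_b·(sin φ − φ·cos φ) = 41.074604·(0.35136782 − 0.35903168·0.93623750) = 0.625521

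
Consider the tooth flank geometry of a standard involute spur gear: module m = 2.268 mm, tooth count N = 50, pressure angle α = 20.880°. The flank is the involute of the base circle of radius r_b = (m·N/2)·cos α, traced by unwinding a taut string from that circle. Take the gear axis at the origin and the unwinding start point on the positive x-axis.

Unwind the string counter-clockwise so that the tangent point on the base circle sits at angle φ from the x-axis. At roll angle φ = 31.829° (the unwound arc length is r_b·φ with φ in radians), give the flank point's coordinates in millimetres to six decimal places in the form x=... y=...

x=60.530879 y=2.934949

pitch radius r_p = m·N/2 = 2.268·50/2 = 56.700000
base radius r_b = r_p·cos α = 56.700000·cos 20.880° = 52.976451
roll angle φ = 31.829° = 0.55552085 rad
x = r_b·(cos φ + φ·sin φ) = 52.976451·(0.84962587 + 0.55552085·0.52738590) = 60.530879
y = r_b·(sin φ − φ·cos φ) = 52.976451·(0.52738590 − 0.55552085·0.84962587) = 2.934949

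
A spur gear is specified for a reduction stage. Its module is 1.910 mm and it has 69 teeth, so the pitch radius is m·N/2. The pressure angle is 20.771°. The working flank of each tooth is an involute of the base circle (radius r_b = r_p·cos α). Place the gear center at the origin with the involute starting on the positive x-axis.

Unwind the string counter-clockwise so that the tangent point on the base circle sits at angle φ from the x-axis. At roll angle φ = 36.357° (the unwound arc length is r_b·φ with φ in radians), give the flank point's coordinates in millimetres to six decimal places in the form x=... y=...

x=72.795343 y=5.039097

pitch radius r_p = m·N/2 = 1.910·69/2 = 65.895000
base radius r_b = r_p·cos α = 65.895000·cos 20.771° = 61.612174
roll angle φ = 36.357° = 0.63454936 rad
x = r_b·(cos φ + φ·sin φ) = 61.612174·(0.80533893 + 0.63454936·0.59281465) = 72.795343
y = r_b·(sin φ − φ·cos φ) = 61.612174·(0.59281465 − 0.63454936·0.80533893) = 5.039097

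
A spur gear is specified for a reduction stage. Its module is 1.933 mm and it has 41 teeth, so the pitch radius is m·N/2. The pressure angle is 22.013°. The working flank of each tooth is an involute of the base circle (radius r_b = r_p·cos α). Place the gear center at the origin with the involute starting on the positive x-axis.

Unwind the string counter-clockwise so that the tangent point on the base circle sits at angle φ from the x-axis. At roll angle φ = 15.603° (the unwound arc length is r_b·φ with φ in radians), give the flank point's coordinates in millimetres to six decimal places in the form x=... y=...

x=38.074767 y=0.245484

pitch radius r_p = m·N/2 = 1.933·41/2 = 39.626500
base radius r_b = r_p·cos α = 39.626500·cos 22.013° = 36.737682
roll angle φ = 15.603° = 0.27232372 rad
x = r_b·(cos φ + φ·sin φ) = 36.737682·(0.96314848 + 0.27232372·0.26897025) = 38.074767
y = r_b·(sin φ − φ·cos φ) = 36.737682·(0.26897025 − 0.27232372·0.96314848) = 0.245484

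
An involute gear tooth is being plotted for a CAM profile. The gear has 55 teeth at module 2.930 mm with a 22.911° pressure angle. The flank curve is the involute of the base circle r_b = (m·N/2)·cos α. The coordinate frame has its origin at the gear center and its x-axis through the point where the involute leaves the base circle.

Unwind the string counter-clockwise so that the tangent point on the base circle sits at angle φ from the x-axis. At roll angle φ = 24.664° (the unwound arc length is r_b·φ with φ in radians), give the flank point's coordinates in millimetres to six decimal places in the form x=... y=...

x=80.779645 y=1.937066

pitch radius r_p = m·N/2 = 2.930·55/2 = 80.575000
base radius r_b = r_p·cos α = 80.575000·cos 22.911° = 74.218493
roll angle φ = 24.664° = 0.43046801 rad
x = r_b·(cos φ + φ·sin φ) = 74.218493·(0.90877055 + 0.43046801·0.41729616) = 80.779645
y = r_b·(sin φ − φ·cos φ) = 74.218493·(0.41729616 − 0.43046801·0.90877055) = 1.937066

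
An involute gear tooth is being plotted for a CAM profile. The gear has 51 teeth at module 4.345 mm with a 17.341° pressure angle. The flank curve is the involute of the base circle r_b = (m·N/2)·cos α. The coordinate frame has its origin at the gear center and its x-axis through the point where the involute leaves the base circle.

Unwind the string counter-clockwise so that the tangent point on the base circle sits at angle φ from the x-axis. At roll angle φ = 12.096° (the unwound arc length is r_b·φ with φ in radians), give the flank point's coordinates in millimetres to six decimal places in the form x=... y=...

x=108.092181 y=0.330238

pitch radius r_p = m·N/2 = 4.345·51/2 = 110.797500
base radius r_b = r_p·cos α = 110.797500·cos 17.341° = 105.761505
roll angle φ = 12.096° = 0.21111503 rad
x = r_b·(cos φ + φ·sin φ) = 105.761505·(0.97779787 + 0.21111503·0.20955030) = 108.092181
y = r_b·(sin φ − φ·cos φ) = 105.761505·(0.20955030 − 0.21111503·0.97779787) = 0.330238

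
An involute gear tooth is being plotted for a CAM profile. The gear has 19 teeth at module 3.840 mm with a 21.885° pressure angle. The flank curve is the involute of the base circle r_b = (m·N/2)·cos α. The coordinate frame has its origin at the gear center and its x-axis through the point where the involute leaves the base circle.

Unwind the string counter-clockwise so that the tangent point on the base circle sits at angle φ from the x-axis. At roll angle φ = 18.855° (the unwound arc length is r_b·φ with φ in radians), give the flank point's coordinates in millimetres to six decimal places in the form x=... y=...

pitch radius r_p = m·N/2 = 3.840·19/2 = 36.480000
base radius r_b = r_p·cos α = 36.480000·cos 21.885° = 33.851028
roll angle φ = 18.855° = 0.32908183 rad
x = r_b·(cos φ + φ·sin φ) = 33.851028·(0.94633947 + 0.32908183·0.32317426) = 35.634647
y = r_b·(sin φ − φ·cos φ) = 33.851028·(0.32317426 − 0.32908183·0.94633947) = 0.397788

x=35.634647 y=0.397788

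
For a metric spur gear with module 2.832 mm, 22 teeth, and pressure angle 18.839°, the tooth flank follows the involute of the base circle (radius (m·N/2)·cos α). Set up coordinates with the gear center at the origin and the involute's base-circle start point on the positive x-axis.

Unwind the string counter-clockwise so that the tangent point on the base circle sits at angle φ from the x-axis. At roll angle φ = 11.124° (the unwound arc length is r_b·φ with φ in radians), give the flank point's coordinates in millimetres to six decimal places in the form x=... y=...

pitch radius r_p = m·N/2 = 2.832·22/2 = 31.152000
base radius r_b = r_p·cos α = 31.152000·cos 18.839° = 29.483177
roll angle φ = 11.124° = 0.19415043 rad
x = r_b·(cos φ + φ·sin φ) = 29.483177·(0.98121193 + 0.19415043·0.19293299) = 30.033627
y = r_b·(sin φ − φ·cos φ) = 29.483177·(0.19293299 − 0.19415043·0.98121193) = 0.071652

x=30.033627 y=0.071652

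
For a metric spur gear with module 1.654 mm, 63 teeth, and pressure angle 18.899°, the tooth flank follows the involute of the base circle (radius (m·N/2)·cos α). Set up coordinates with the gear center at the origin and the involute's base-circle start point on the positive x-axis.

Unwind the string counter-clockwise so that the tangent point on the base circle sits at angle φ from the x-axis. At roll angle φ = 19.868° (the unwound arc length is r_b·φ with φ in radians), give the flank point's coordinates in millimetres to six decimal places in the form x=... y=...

x=52.167342 y=0.676895

pitch radius r_p = m·N/2 = 1.654·63/2 = 52.101000
base radius r_b = r_p·cos α = 52.101000·cos 18.899° = 49.292288
roll angle φ = 19.868° = 0.34676202 rad
x = r_b·(cos φ + φ·sin φ) = 49.292288·(0.94047808 + 0.34676202·0.33985434) = 52.167342
y = r_b·(sin φ − φ·cos φ) = 49.292288·(0.33985434 − 0.34676202·0.94047808) = 0.676895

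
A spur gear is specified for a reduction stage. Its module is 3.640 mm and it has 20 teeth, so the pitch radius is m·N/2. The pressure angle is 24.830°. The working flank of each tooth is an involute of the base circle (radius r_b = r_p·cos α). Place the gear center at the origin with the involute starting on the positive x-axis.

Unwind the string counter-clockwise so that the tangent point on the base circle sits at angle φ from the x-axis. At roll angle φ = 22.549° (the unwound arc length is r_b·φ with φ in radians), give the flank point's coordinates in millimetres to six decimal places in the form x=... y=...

x=35.495210 y=0.660886

pitch radius r_p = m·N/2 = 3.640·20/2 = 36.400000
base radius r_b = r_p·cos α = 36.400000·cos 24.830° = 33.035101
roll angle φ = 22.549° = 0.39355429 rad
x = r_b·(cos φ + φ·sin φ) = 33.035101·(0.92355192 + 0.39355429·0.38347340) = 35.495210
y = r_b·(sin φ − φ·cos φ) = 33.035101·(0.38347340 − 0.39355429·0.92355192) = 0.660886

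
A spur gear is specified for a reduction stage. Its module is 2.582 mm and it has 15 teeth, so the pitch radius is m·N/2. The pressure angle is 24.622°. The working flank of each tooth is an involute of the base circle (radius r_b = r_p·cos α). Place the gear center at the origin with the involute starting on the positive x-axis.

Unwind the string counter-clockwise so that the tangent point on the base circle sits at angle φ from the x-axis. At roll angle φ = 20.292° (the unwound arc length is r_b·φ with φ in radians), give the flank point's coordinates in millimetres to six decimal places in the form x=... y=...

x=18.673939 y=0.257422

pitch radius r_p = m·N/2 = 2.582·15/2 = 19.365000
base radius r_b = r_p·cos α = 19.365000·cos 24.622° = 17.604261
roll angle φ = 20.292° = 0.35416221 rad
x = r_b·(cos φ + φ·sin φ) = 17.604261·(0.93793737 + 0.35416221·0.34680469) = 18.673939
y = r_b·(sin φ − φ·cos φ) = 17.604261·(0.34680469 − 0.35416221·0.93793737) = 0.257422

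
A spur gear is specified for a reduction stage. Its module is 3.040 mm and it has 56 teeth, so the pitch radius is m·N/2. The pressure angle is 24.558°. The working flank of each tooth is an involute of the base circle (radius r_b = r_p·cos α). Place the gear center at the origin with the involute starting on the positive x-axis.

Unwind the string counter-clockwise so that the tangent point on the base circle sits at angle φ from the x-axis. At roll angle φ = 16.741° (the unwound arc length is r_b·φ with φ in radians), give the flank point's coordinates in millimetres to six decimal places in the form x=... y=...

pitch radius r_p = m·N/2 = 3.040·56/2 = 85.120000
base radius r_b = r_p·cos α = 85.120000·cos 24.558° = 77.420131
roll angle φ = 16.741° = 0.29218557 rad
x = r_b·(cos φ + φ·sin φ) = 77.420131·(0.95761662 + 0.29218557·0.28804585) = 80.654702
y = r_b·(sin φ − φ·cos φ) = 77.420131·(0.28804585 − 0.29218557·0.95761662) = 0.638259

x=80.654702 y=0.638259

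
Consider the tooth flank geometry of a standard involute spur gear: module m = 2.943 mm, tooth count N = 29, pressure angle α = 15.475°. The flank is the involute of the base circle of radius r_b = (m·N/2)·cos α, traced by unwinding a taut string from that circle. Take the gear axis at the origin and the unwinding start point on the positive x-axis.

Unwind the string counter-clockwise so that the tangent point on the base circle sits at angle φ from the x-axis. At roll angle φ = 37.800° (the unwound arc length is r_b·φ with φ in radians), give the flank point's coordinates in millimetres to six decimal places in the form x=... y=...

pitch radius r_p = m·N/2 = 2.943·29/2 = 42.673500
base radius r_b = r_p·cos α = 42.673500·cos 15.475° = 41.126456
roll angle φ = 37.800° = 0.65973446 rad
x = r_b·(cos φ + φ·sin φ) = 41.126456·(0.79015501 + 0.65973446·0.61290705) = 49.126001
y = r_b·(sin φ − φ·cos φ) = 41.126456·(0.61290705 − 0.65973446·0.79015501) = 3.767782

x=49.126001 y=3.767782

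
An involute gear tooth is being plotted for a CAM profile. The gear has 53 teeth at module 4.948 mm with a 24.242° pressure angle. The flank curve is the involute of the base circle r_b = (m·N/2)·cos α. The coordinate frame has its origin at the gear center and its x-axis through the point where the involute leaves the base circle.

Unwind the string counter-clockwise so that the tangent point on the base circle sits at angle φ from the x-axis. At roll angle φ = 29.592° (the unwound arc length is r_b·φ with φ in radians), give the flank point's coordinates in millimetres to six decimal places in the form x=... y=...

pitch radius r_p = m·N/2 = 4.948·53/2 = 131.122000
base radius r_b = r_p·cos α = 131.122000·cos 24.242° = 119.559581
roll angle φ = 29.592° = 0.51647783 rad
x = r_b·(cos φ + φ·sin φ) = 119.559581·(0.86956389 + 0.51647783·0.49382046) = 134.458045
y = r_b·(sin φ − φ·cos φ) = 119.559581·(0.49382046 − 0.51647783·0.86956389) = 5.345507

x=134.458045 y=5.345507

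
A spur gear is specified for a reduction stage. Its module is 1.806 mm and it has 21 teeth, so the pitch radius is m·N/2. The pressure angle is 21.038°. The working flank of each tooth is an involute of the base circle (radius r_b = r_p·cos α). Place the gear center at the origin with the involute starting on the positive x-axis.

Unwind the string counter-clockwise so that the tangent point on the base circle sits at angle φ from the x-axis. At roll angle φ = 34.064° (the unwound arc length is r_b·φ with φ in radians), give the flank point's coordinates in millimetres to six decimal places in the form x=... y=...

x=20.555928 y=1.196511

pitch radius r_p = m·N/2 = 1.806·21/2 = 18.963000
base radius r_b = r_p·cos α = 18.963000·cos 21.038° = 17.698975
roll angle φ = 34.064° = 0.59452896 rad
x = r_b·(cos φ + φ·sin φ) = 17.698975·(0.82841243 + 0.59452896·0.56011860) = 20.555928
y = r_b·(sin φ − φ·cos φ) = 17.698975·(0.56011860 − 0.59452896·0.82841243) = 1.196511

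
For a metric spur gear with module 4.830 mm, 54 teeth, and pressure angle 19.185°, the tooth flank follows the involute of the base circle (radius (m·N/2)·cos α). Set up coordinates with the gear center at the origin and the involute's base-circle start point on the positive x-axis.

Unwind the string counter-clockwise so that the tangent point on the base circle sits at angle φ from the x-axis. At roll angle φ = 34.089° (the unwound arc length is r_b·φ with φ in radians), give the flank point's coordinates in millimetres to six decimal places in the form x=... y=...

pitch radius r_p = m·N/2 = 4.830·54/2 = 130.410000
base radius r_b = r_p·cos α = 130.410000·cos 19.185° = 123.167346
roll angle φ = 34.089° = 0.59496529 rad
x = r_b·(cos φ + φ·sin φ) = 123.167346·(0.82816795 + 0.59496529·0.56048001) = 143.075390
y = r_b·(sin φ − φ·cos φ) = 123.167346·(0.56048001 − 0.59496529·0.82816795) = 8.344443

x=143.075390 y=8.344443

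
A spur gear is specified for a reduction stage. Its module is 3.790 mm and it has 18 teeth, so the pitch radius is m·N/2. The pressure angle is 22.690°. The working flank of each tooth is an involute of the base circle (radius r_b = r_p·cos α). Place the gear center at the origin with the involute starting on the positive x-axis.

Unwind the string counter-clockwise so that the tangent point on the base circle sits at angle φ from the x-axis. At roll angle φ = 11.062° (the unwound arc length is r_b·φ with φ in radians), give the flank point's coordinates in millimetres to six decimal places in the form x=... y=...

pitch radius r_p = m·N/2 = 3.790·18/2 = 34.110000
base radius r_b = r_p·cos α = 34.110000·cos 22.690° = 31.470071
roll angle φ = 11.062° = 0.19306832 rad
x = r_b·(cos φ + φ·sin φ) = 31.470071·(0.98142013 + 0.19306832·0.19187111) = 32.051146
y = r_b·(sin φ − φ·cos φ) = 31.470071·(0.19187111 − 0.19306832·0.98142013) = 0.075212

x=32.051146 y=0.075212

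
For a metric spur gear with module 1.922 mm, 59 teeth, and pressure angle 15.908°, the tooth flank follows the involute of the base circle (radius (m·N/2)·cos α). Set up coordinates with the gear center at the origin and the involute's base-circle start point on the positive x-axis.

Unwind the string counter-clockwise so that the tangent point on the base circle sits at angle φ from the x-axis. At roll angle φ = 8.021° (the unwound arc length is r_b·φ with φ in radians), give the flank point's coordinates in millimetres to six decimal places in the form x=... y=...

pitch radius r_p = m·N/2 = 1.922·59/2 = 56.699000
base radius r_b = r_p·cos α = 56.699000·cos 15.908° = 54.527601
roll angle φ = 8.021° = 0.13999286 rad
x = r_b·(cos φ + φ·sin φ) = 54.527601·(0.99021699 + 0.13999286·0.13953604) = 55.059302
y = r_b·(sin φ − φ·cos φ) = 54.527601·(0.13953604 − 0.13999286·0.99021699) = 0.049769

x=55.059302 y=0.049769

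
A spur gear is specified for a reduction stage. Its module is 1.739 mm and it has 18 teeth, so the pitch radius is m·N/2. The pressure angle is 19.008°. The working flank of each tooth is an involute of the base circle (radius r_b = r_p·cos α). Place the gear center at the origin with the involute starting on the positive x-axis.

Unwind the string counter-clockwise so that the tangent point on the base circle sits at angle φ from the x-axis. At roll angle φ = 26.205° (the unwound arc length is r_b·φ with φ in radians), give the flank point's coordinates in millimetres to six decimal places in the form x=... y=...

x=16.265290 y=0.462107

pitch radius r_p = m·N/2 = 1.739·18/2 = 15.651000
base radius r_b = r_p·cos α = 15.651000·cos 19.008° = 14.797600
roll angle φ = 26.205° = 0.45736353 rad
x = r_b·(cos φ + φ·sin φ) = 14.797600·(0.89721984 + 0.45736353·0.44158415) = 16.265290
y = r_b·(sin φ − φ·cos φ) = 14.797600·(0.44158415 − 0.45736353·0.89721984) = 0.462107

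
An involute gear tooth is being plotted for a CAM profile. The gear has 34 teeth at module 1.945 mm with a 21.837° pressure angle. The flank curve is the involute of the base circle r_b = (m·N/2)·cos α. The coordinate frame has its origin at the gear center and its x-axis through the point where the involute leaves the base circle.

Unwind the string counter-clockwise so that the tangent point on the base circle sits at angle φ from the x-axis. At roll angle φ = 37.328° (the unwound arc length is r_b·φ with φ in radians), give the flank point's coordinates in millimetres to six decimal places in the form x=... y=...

pitch radius r_p = m·N/2 = 1.945·34/2 = 33.065000
base radius r_b = r_p·cos α = 33.065000·cos 21.837° = 30.692448
roll angle φ = 37.328° = 0.65149650 rad
x = r_b·(cos φ + φ·sin φ) = 30.692448·(0.79517724 + 0.65149650·0.60637707) = 36.531066
y = r_b·(sin φ − φ·cos φ) = 30.692448·(0.60637707 − 0.65149650·0.79517724) = 2.710815

x=36.531066 y=2.710815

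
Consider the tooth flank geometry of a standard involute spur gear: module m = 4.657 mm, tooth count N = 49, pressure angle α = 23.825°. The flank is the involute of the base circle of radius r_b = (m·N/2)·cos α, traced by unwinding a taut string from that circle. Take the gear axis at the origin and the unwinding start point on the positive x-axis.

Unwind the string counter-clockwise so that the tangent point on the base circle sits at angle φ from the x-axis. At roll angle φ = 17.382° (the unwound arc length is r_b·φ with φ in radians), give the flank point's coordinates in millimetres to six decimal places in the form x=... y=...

x=109.066673 y=0.962495

pitch radius r_p = m·N/2 = 4.657·49/2 = 114.096500
base radius r_b = r_p·cos α = 114.096500·cos 23.825° = 104.373596
roll angle φ = 17.382° = 0.30337313 rad
x = r_b·(cos φ + φ·sin φ) = 104.373596·(0.95433423 + 0.30337313·0.29874099) = 109.066673
y = r_b·(sin φ − φ·cos φ) = 104.373596·(0.29874099 − 0.30337313·0.95433423) = 0.962495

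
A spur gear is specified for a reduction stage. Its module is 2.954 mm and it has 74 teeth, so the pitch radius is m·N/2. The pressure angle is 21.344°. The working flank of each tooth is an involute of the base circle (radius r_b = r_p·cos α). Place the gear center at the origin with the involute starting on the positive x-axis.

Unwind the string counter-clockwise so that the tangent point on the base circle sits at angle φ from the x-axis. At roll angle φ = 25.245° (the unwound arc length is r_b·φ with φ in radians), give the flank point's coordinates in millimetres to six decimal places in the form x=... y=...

pitch radius r_p = m·N/2 = 2.954·74/2 = 109.298000
base radius r_b = r_p·cos α = 109.298000·cos 21.344° = 101.801468
roll angle φ = 25.245° = 0.44060837 rad
x = r_b·(cos φ + φ·sin φ) = 101.801468·(0.90449237 + 0.44060837·0.42648981) = 111.208672
y = r_b·(sin φ − φ·cos φ) = 101.801468·(0.42648981 − 0.44060837·0.90449237) = 2.846665

x=111.208672 y=2.846665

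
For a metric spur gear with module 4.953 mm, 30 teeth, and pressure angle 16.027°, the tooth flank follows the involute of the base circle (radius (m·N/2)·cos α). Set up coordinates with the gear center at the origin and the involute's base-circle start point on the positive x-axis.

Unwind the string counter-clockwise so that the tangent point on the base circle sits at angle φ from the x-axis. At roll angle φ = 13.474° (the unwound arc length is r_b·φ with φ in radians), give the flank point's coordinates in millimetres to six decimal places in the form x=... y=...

pitch radius r_p = m·N/2 = 4.953·30/2 = 74.295000
base radius r_b = r_p·cos α = 74.295000·cos 16.027° = 71.407280
roll angle φ = 13.474° = 0.23516566 rad
x = r_b·(cos φ + φ·sin φ) = 71.407280·(0.97247575 + 0.23516566·0.23300409) = 73.354579
y = r_b·(sin φ − φ·cos φ) = 71.407280·(0.23300409 − 0.23516566·0.97247575) = 0.307850

x=73.354579 y=0.307850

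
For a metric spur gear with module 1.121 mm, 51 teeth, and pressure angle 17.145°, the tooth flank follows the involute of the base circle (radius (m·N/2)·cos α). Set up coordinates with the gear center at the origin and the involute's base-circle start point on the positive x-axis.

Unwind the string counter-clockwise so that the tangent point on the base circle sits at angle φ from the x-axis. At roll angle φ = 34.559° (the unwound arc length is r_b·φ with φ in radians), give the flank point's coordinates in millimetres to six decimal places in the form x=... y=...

pitch radius r_p = m·N/2 = 1.121·51/2 = 28.585500
base radius r_b = r_p·cos α = 28.585500·cos 17.145° = 27.315211
roll angle φ = 34.559° = 0.60316834 rad
x = r_b·(cos φ + φ·sin φ) = 27.315211·(0.82354250 + 0.60316834·0.56725458) = 31.841137
y = r_b·(sin φ − φ·cos φ) = 27.315211·(0.56725458 − 0.60316834·0.82354250) = 1.926264

x=31.841137 y=1.926264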